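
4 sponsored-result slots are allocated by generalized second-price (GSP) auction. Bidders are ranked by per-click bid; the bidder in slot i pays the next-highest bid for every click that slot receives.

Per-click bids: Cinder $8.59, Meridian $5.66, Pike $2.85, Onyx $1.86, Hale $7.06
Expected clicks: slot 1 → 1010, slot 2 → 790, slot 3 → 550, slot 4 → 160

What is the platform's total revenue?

Sorting advertisers: $8.59 (Cinder) > $7.06 (Hale) > $5.66 (Meridian) > $2.85 (Pike) > $1.86 (Onyx)
Slot 1: Cinder pays $7.06 × 1010 = $7130.60
Slot 2: Hale pays $5.66 × 790 = $4471.40
Slot 3: Meridian pays $2.85 × 550 = $1567.50
Slot 4: Pike pays $1.86 × 160 = $297.60
Total = $13467.10

Total revenue: $13467.10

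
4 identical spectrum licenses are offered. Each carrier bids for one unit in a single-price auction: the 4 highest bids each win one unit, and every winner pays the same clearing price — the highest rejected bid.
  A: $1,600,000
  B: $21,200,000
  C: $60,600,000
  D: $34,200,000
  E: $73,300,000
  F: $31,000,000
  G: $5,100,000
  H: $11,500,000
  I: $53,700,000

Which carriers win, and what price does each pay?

E, C, I, D; each pays $31,000,000

Sorting: 73,300,000 (E), 60,600,000 (C), 53,700,000 (I), 34,200,000 (D), 31,000,000 (F), 21,200,000 (B), …
The 4 highest are E, C, I, D.
First losing bid is F's $31,000,000, which sets the uniform price.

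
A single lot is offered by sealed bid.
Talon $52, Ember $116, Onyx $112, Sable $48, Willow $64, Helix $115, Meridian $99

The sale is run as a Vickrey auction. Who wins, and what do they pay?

Sorting bids: 116 (Ember) > 115 (Helix) > 112 (Onyx) > 99 (Meridian) > 64 (Willow) > 52 (Talon) > …
Ember is highest; pays the second-highest bid, $115.

Ember pays $115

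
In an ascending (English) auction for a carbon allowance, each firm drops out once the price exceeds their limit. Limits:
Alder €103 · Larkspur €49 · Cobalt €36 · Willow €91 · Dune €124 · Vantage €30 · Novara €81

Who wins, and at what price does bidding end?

Dune wins at €103

Sorting limits: 124 (Dune) > 103 (Alder) > 91 (Willow) > 81 (Novara) > 49 (Larkspur) > 36 (Cobalt) > …
Bidding ends when Alder exits at €103; Dune takes it.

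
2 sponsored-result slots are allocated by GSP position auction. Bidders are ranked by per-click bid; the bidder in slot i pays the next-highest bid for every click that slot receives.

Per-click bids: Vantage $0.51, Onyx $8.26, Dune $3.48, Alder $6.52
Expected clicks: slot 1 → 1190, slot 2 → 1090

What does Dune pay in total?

Dune pays $0.00

Per-click bids in order: $8.26 (Onyx) > $6.52 (Alder) > $3.48 (Dune) > …
Dune ranks below slot 2 → no slot, pays nothing.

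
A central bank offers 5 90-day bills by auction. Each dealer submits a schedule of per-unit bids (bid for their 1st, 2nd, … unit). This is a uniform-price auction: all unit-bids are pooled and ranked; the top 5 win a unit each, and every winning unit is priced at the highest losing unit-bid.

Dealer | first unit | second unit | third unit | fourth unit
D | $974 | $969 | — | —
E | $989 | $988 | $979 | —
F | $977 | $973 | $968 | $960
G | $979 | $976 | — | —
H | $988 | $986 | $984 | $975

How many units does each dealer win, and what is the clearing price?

Pooled unit-bids ranked (top 5): 989 (E-1), 988 (E-2), 988 (H-1), 986 (H-2), 984 (H-3)
Highest rejected unit-bid = $979.
Allocation: E 2, H 3.

E 2, H 3; clearing price $979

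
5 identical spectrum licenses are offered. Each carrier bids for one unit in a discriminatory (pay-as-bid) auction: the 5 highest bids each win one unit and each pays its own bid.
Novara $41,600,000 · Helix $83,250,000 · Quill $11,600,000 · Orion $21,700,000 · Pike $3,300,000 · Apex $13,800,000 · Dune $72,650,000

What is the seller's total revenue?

Total revenue: $233,000,000

Ordering the bids: 83,250,000 (Helix), 72,650,000 (Dune), 41,600,000 (Novara), 21,700,000 (Orion), 13,800,000 (Apex), 11,600,000 (Quill), 3,300,000 (Pike)
The 5 highest are Helix, Dune, Novara, Orion, Apex.
Total revenue = 83,250,000 + 72,650,000 + 41,600,000 + 21,700,000 + 13,800,000 = $233,000,000.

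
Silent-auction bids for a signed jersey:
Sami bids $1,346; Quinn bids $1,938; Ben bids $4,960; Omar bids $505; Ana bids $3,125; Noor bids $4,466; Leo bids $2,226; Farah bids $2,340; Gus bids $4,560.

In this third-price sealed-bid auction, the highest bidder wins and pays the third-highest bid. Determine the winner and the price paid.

Ben pays $4,466

Bids ranked: 4,960 (Ben) > 4,560 (Gus) > 4,466 (Noor) > 3,125 (Ana) > 2,340 (Farah) > 2,226 (Leo) > …
Ben wins; payment is bid #3 in the ranking = $4,466.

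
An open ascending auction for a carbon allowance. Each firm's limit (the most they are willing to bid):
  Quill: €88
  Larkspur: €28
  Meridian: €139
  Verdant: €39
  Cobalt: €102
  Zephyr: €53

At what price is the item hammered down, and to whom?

Meridian wins at €102

Sorting limits: 139 (Meridian) > 102 (Cobalt) > 88 (Quill) > 53 (Zephyr) > 39 (Verdant) > 28 (Larkspur)
Cobalt is the last rival to drop out, at €102; Meridian remains and wins at that price.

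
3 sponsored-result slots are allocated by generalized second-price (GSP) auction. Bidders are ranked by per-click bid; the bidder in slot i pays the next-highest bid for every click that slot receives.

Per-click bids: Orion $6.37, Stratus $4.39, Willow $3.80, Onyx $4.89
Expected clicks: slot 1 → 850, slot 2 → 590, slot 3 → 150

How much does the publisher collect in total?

Ranked by bid: $6.37 (Orion) > $4.89 (Onyx) > $4.39 (Stratus) > $3.80 (Willow)
Slot 1: Orion pays $4.89 × 850 = $4156.50
Slot 2: Onyx pays $4.39 × 590 = $2590.10
Slot 3: Stratus pays $3.80 × 150 = $570.00
Total = $7316.60

Total revenue: $7316.60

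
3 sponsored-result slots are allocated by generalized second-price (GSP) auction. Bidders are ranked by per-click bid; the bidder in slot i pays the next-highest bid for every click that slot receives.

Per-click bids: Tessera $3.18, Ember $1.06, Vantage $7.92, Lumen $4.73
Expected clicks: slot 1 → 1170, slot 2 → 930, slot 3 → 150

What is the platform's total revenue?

Sorting advertisers: $7.92 (Vantage) > $4.73 (Lumen) > $3.18 (Tessera) > $1.06 (Ember)
Slot 1: Vantage pays $4.73 × 1170 = $5534.10
Slot 2: Lumen pays $3.18 × 930 = $2957.40
Slot 3: Tessera pays $1.06 × 150 = $159.00
Total = $8650.50

Total revenue: $8650.50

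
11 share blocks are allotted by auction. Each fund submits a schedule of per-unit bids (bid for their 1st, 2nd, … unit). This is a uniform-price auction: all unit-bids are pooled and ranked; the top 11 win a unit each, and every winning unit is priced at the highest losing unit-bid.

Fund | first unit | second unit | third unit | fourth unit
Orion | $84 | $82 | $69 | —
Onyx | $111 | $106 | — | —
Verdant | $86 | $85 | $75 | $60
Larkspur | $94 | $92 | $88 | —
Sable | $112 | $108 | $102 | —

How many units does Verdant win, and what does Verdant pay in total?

Merging the schedules and taking the best 11: 112 (Sable-1), 111 (Onyx-1), 108 (Sable-2), 106 (Onyx-2), 102 (Sable-3), 94 (Larkspur-1), 92 (Larkspur-2), 88 (Larkspur-3), 86 (Verdant-1), 85 (Verdant-2), 84 (Orion-1)
The (k+1)-th unit-bid is $82.
Verdant wins 2 unit(s) at $82 each.

Verdant: 2 units, pays $164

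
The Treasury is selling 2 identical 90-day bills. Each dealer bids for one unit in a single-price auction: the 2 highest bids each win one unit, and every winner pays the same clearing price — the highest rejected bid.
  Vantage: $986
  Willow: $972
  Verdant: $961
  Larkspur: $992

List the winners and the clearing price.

Sorting: 992 (Larkspur), 986 (Vantage), 972 (Willow), 961 (Verdant)
The 2 highest are Larkspur, Vantage.
Highest unsuccessful bid: $972 → clearing price.

Larkspur, Vantage; each pays $972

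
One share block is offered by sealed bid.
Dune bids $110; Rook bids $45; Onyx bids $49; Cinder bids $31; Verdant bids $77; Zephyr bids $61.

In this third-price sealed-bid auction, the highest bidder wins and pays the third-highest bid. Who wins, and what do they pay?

Bids ranked: 110 (Dune) > 77 (Verdant) > 61 (Zephyr) > 49 (Onyx) > 45 (Rook) > 31 (Cinder)
Dune is highest; pays the third-highest bid, $61.

Dune pays $61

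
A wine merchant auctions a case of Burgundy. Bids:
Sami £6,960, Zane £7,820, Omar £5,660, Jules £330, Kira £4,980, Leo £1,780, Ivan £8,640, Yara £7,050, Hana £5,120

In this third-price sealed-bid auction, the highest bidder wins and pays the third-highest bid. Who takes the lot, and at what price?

Rule: the highest bidder wins and pays the third-highest bid.
Bids in order: 8,640 (Ivan) > 7,820 (Zane) > 7,050 (Yara) > 6,960 (Sami) > 5,660 (Omar) > 5,120 (Hana) > …
Ivan is highest; pays the third-highest bid, £7,050.

Ivan pays £7,050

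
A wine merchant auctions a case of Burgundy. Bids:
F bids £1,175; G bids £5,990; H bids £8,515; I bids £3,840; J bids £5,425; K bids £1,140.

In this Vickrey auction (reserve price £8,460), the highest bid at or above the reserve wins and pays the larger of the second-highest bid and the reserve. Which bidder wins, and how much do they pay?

Bids ranked: 8,515 (H) > 5,990 (G) > 5,425 (J) > 3,840 (I) > 1,175 (F) > 1,140 (K)
Highest eligible bid: H at £8,515.
max(second-highest £5,990, reserve £8,460) = £8,460.

H pays £8,460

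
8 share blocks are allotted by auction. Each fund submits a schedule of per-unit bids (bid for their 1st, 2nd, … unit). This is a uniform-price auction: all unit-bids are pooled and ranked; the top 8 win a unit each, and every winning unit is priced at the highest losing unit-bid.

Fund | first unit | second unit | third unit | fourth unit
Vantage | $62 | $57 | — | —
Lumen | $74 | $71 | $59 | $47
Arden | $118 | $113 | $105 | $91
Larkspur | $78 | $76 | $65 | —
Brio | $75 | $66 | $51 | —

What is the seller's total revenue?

All unit-bids, highest first — top 8: 118 (Arden-1), 113 (Arden-2), 105 (Arden-3), 91 (Arden-4), 78 (Larkspur-1), 76 (Larkspur-2), 75 (Brio-1), 74 (Lumen-1)
First bid not allocated: $71.
Allocation: Arden 4, Brio 1, Larkspur 2, Lumen 1. Every unit priced at $71.
Revenue = 8 × 71 = $568.

Total revenue: $568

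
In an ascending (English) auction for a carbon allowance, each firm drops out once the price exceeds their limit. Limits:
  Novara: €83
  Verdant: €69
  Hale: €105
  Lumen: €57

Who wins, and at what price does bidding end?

Hale wins at €83

Rule: the price rises until one bidder remains; the winner pays the price at which the last rival dropped out.
Sorting limits: 105 (Hale) > 83 (Novara) > 69 (Verdant) > 57 (Lumen)
Once the price passes €83, only Hale is left; the hammer falls at Novara's limit of €83.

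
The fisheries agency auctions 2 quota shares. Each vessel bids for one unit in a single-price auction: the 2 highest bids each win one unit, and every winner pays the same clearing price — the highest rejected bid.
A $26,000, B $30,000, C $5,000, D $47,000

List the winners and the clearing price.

D, B; each pays $26,000

Ordering the bids: 47,000 (D), 30,000 (B), 26,000 (A), 5,000 (C)
Top 2: D, B.
Highest unsuccessful bid: $26,000 → clearing price.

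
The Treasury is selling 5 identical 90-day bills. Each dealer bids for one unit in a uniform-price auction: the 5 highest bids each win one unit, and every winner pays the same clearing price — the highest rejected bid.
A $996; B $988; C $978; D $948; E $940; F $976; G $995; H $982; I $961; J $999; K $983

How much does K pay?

K pays $982

Bids ranked high→low: 999 (J), 996 (A), 995 (G), 988 (B), 983 (K), 982 (H), 978 (C), …
Top 5: J, A, G, B, K.
Highest unsuccessful bid: $982 → clearing price.
K wins → pays $982.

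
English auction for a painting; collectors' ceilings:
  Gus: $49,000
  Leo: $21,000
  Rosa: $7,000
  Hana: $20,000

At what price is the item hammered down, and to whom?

Limits in order: 49,000 (Gus) > 21,000 (Leo) > 20,000 (Hana) > 7,000 (Rosa)
Bidding ends when Leo exits at $21,000; Gus takes it.

Gus wins at $21,000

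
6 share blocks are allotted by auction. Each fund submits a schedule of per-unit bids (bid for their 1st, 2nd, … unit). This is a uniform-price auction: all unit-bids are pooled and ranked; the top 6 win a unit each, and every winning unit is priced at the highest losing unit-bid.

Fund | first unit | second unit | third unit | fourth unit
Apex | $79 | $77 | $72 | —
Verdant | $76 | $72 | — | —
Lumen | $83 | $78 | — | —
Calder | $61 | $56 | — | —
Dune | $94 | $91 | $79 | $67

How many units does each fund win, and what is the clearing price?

All unit-bids, highest first — top 6: 94 (Dune-1), 91 (Dune-2), 83 (Lumen-1), 79 (Apex-1), 79 (Dune-3), 78 (Lumen-2)
The (k+1)-th unit-bid is $77.
Allocation: Apex 1, Dune 3, Lumen 2.

Apex 1, Dune 3, Lumen 2; clearing price $77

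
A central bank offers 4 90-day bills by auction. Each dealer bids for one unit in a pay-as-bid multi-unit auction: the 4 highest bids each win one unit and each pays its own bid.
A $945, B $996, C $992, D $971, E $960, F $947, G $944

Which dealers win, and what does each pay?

Bids ranked high→low: 996 (B), 992 (C), 971 (D), 960 (E), 947 (F), 945 (A), …
Winners (4 units): B, C, D, E.
Each winner pays its own bid: B $996, C $992, D $971, E $960.

B $996, C $992, D $971, E $960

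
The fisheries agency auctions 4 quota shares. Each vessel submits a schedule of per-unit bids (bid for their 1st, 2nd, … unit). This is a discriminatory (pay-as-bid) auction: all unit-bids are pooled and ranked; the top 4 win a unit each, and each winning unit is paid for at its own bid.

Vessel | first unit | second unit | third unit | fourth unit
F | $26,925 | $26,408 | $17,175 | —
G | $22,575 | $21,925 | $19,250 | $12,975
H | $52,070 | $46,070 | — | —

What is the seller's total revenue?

Total revenue: $151,473

All unit-bids, highest first — top 4: 52,070 (H-1), 46,070 (H-2), 26,925 (F-1), 26,408 (F-2)
Next rejected bid: $22,575 (not a price — pay-as-bid).
Each winning unit pays its own bid.
Revenue = 52,070 + 46,070 + 26,925 + 26,408 = $151,473.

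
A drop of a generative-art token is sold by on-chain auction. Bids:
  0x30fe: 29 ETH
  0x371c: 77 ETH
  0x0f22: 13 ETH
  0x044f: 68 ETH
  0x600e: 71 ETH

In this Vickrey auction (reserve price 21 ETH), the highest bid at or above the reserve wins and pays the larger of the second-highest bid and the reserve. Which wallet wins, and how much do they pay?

Sorting bids: 77 (0x371c) > 71 (0x600e) > 68 (0x044f) > 29 (0x30fe) > 13 (0x0f22)
Highest eligible bid: 0x371c at 77 ETH.
max(second-highest 71 ETH, reserve 21 ETH) = 71 ETH; the reserve does not bind.

0x371c pays 71 ETH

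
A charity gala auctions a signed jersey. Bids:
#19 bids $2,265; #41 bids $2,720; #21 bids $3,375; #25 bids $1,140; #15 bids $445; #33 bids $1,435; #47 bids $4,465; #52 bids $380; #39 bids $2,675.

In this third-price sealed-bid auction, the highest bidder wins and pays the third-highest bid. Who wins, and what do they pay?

#47 pays $2,720

Sorting bids: 4,465 (#47) > 3,375 (#21) > 2,720 (#41) > 2,675 (#39) > 2,265 (#19) > 1,435 (#33) > …
#47 is highest; pays the third-highest bid, $2,720.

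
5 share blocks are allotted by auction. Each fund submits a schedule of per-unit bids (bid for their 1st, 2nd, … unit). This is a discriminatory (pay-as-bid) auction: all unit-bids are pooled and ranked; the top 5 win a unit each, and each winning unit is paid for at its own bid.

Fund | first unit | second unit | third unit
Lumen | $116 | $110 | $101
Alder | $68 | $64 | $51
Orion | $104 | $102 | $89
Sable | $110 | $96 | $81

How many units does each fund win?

Pooled unit-bids ranked (top 5): 116 (Lumen-1), 110 (Lumen-2), 110 (Sable-1), 104 (Orion-1), 102 (Orion-2)
Next rejected bid: $101 (not a price — pay-as-bid).
Allocation: Lumen 2, Orion 2, Sable 1.

Lumen 2, Orion 2, Sable 1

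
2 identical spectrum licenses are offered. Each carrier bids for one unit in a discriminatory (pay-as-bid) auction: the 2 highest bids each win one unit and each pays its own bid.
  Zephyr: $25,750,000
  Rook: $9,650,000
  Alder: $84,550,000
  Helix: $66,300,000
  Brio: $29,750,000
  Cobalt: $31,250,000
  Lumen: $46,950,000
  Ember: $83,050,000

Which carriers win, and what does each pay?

Sorting: 84,550,000 (Alder), 83,050,000 (Ember), 66,300,000 (Helix), 46,950,000 (Lumen), …
Winners (2 units): Alder, Ember.
Each winner pays its own bid: Alder $84,550,000, Ember $83,050,000.

Alder $84,550,000, Ember $83,050,000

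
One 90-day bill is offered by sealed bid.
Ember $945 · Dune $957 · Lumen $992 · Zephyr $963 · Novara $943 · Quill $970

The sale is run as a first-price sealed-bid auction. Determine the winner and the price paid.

Sorting bids: 992 (Lumen) > 970 (Quill) > 963 (Zephyr) > 957 (Dune) > 945 (Ember) > 943 (Novara)
Lumen is highest → pays own bid, $992.

Lumen pays $992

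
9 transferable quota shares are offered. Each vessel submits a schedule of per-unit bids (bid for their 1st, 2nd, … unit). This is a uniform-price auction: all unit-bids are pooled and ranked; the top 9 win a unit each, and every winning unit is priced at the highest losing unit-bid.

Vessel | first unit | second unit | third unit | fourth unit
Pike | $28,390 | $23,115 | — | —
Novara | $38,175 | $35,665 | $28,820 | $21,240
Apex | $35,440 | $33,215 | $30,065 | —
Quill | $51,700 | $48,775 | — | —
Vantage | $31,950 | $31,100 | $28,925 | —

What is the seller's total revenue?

All unit-bids, highest first — top 9: 51,700 (Quill-1), 48,775 (Quill-2), 38,175 (Novara-1), 35,665 (Novara-2), 35,440 (Apex-1), 33,215 (Apex-2), 31,950 (Vantage-1), 31,100 (Vantage-2), 30,065 (Apex-3)
First bid not allocated: $28,925.
Allocation: Apex 3, Novara 2, Quill 2, Vantage 2. Every unit priced at $28,925.
Revenue = 9 × 28,925 = $260,325.

Total revenue: $260,325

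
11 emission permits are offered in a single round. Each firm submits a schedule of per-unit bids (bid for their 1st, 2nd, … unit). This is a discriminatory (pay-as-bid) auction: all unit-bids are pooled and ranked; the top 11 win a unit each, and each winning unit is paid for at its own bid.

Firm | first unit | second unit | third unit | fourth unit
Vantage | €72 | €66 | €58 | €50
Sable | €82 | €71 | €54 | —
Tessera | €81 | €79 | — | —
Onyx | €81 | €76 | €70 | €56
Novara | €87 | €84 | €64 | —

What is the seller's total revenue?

Pooled unit-bids ranked (top 11): 87 (Novara-1), 84 (Novara-2), 82 (Sable-1), 81 (Tessera-1), 81 (Onyx-1), 79 (Tessera-2), 76 (Onyx-2), 72 (Vantage-1), 71 (Sable-2), 70 (Onyx-3), 66 (Vantage-2)
Next rejected bid: €64 (not a price — pay-as-bid).
Each winning unit pays its own bid.
Revenue = 87 + 84 + 82 + 81 + 81 + 79 + 76 + 72 + 71 + 70 + 66 = €849.

Total revenue: €849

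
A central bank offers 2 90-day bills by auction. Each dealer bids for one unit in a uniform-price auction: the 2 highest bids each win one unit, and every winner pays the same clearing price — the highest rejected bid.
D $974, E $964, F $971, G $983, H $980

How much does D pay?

Sorting: 983 (G), 980 (H), 974 (D), 971 (F), …
The 2 highest are G, H.
Highest unsuccessful bid: $974 → clearing price.
D does not win → pays $0.

D pays $0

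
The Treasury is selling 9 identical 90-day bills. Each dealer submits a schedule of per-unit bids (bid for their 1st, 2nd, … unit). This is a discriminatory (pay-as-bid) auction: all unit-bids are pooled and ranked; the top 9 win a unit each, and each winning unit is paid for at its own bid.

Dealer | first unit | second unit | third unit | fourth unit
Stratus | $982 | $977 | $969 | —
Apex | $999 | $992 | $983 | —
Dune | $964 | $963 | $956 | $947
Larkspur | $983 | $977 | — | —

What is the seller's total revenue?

All unit-bids, highest first — top 9: 999 (Apex-1), 992 (Apex-2), 983 (Apex-3), 983 (Larkspur-1), 982 (Stratus-1), 977 (Stratus-2), 977 (Larkspur-2), 969 (Stratus-3), 964 (Dune-1)
Next rejected bid: $963 (not a price — pay-as-bid).
Each winning unit pays its own bid.
Revenue = 999 + 992 + 983 + 983 + 982 + 977 + 977 + 969 + 964 = $8,826.

Total revenue: $8,826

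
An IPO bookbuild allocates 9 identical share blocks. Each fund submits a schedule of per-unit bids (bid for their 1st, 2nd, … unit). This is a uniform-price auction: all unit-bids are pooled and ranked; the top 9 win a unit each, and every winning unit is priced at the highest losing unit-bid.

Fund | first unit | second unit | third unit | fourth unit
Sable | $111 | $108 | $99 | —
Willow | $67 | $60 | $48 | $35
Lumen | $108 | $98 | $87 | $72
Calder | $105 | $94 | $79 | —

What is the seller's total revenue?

Merging the schedules and taking the best 9: 111 (Sable-1), 108 (Sable-2), 108 (Lumen-1), 105 (Calder-1), 99 (Sable-3), 98 (Lumen-2), 94 (Calder-2), 87 (Lumen-3), 79 (Calder-3)
First bid not allocated: $72.
Allocation: Calder 3, Lumen 3, Sable 3. Every unit priced at $72.
Revenue = 9 × 72 = $648.

Total revenue: $648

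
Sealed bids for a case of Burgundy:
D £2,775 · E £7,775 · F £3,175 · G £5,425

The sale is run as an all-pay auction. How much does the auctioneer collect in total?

All-pay auction: the highest bidder wins the item, but every bidder pays their own bid.
Bids ranked: 7,775 (E) > 5,425 (G) > 3,175 (F) > 2,775 (D)
Every bidder forfeits their bid regardless of winning.
Revenue = 2,775 + 7,775 + 3,175 + 5,425 = £19,150.

Total revenue: £19,150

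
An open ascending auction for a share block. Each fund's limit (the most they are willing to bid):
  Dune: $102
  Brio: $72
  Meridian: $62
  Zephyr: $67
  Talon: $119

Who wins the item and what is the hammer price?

Talon wins at $102

Limits ranked: 119 (Talon) > 102 (Dune) > 72 (Brio) > 67 (Zephyr) > 62 (Meridian)
Bidding ends when Dune exits at $102; Talon takes it.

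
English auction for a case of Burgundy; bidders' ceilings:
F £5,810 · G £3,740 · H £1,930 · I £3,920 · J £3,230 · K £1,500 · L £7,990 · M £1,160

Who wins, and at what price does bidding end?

Rule: the price rises until one bidder remains; the winner pays the price at which the last rival dropped out.
Limits ranked: 7,990 (L) > 5,810 (F) > 3,920 (I) > 3,740 (G) > 3,230 (J) > 1,930 (H) > …
Once the price passes £5,810, only L is left; the hammer falls at F's limit of £5,810.

L wins at £5,810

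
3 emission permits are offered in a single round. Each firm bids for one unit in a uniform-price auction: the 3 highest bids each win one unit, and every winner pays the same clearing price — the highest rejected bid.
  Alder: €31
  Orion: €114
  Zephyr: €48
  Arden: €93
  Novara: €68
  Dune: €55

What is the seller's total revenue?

Total revenue: €165

Bids ranked high→low: 114 (Orion), 93 (Arden), 68 (Novara), 55 (Dune), 48 (Zephyr), …
The 3 highest are Orion, Arden, Novara.
Clearing price = highest rejected bid = €55.
Total revenue = 3 × €55 = €165.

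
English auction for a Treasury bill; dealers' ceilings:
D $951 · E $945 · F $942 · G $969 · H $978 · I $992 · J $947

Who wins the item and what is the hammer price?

I wins at $978

Limits ranked: 992 (I) > 978 (H) > 969 (G) > 951 (D) > 947 (J) > 945 (E) > …
Bidding ends when H exits at $978; I takes it.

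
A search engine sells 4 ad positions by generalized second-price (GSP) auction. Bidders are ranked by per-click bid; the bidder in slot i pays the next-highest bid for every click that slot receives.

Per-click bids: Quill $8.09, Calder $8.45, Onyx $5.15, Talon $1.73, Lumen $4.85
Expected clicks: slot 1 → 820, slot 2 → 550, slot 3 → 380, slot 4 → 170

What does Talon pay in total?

Talon pays $0.00

Ranked by bid: $8.45 (Calder) > $8.09 (Quill) > $5.15 (Onyx) > $4.85 (Lumen) > $1.73 (Talon)
Talon ranks below slot 4 → no slot, pays nothing.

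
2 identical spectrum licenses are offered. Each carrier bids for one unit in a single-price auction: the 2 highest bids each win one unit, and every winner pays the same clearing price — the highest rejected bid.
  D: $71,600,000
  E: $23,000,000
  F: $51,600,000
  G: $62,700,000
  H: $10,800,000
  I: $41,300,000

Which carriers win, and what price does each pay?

Bids ranked high→low: 71,600,000 (D), 62,700,000 (G), 51,600,000 (F), 41,300,000 (I), …
Top 2: D, G.
Clearing price = highest rejected bid = $51,600,000.

D, G; each pays $51,600,000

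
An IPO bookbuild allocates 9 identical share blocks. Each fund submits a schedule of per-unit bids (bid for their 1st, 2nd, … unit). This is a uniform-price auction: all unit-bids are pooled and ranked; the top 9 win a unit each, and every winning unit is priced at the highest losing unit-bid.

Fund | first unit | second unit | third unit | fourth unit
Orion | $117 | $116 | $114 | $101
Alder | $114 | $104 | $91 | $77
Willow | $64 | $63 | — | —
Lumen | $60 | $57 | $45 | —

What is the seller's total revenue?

Total revenue: $567

Merging the schedules and taking the best 9: 117 (Orion-1), 116 (Orion-2), 114 (Orion-3), 114 (Alder-1), 104 (Alder-2), 101 (Orion-4), 91 (Alder-3), 77 (Alder-4), 64 (Willow-1)
The (k+1)-th unit-bid is $63.
Allocation: Alder 4, Orion 4, Willow 1. Every unit priced at $63.
Revenue = 9 × 63 = $567.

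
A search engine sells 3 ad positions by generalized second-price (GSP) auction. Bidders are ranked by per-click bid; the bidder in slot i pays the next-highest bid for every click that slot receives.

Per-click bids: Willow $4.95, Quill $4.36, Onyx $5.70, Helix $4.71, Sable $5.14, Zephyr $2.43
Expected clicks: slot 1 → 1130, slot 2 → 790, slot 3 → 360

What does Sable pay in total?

Sable pays $3910.50

Per-click bids in order: $5.70 (Onyx) > $5.14 (Sable) > $4.95 (Willow) > $4.71 (Helix) > …
Sable holds slot 2 → pays next bid $4.95 × 790 clicks = $3910.50.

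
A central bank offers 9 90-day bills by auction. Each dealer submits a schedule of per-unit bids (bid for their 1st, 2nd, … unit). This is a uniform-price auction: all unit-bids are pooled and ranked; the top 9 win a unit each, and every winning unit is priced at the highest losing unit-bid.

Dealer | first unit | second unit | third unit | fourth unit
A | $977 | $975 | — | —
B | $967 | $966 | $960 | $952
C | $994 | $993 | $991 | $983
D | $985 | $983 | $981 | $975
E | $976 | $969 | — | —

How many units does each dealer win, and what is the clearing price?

All unit-bids, highest first — top 9: 994 (C-1), 993 (C-2), 991 (C-3), 985 (D-1), 983 (C-4), 983 (D-2), 981 (D-3), 977 (A-1), 976 (E-1)
Highest rejected unit-bid = $975.
Allocation: A 1, C 4, D 3, E 1.

A 1, C 4, D 3, E 1; clearing price $975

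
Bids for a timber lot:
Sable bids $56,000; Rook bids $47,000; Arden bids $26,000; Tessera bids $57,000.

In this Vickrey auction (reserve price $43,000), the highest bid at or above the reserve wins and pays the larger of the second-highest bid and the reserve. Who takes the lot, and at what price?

Sorting bids: 57,000 (Tessera) > 56,000 (Sable) > 47,000 (Rook) > 26,000 (Arden)
Highest eligible bid: Tessera at $57,000.
max(second-highest $56,000, reserve $43,000) = $56,000; the reserve does not bind.

Tessera pays $56,000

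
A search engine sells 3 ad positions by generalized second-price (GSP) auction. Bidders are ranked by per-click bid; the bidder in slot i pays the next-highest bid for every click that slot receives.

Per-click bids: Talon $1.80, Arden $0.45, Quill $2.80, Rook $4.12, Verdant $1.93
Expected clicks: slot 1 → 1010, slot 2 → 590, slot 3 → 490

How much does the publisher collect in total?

Sorting advertisers: $4.12 (Rook) > $2.80 (Quill) > $1.93 (Verdant) > $1.80 (Talon) > …
Slot 1: Rook pays $2.80 × 1010 = $2828.00
Slot 2: Quill pays $1.93 × 590 = $1138.70
Slot 3: Verdant pays $1.80 × 490 = $882.00
Total = $4848.70

Total revenue: $4848.70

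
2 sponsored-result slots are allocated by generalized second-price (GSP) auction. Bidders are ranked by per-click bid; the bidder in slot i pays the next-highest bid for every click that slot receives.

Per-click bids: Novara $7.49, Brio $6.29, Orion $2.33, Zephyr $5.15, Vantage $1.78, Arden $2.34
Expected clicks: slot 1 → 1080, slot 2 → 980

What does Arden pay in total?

Arden pays $0.00

Sorting advertisers: $7.49 (Novara) > $6.29 (Brio) > $5.15 (Zephyr) > …
Arden ranks below slot 2 → no slot, pays nothing.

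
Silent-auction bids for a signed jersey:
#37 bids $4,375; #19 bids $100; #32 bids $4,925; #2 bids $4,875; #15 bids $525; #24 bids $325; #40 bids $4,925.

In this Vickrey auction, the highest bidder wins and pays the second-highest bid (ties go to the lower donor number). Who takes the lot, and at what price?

#32 pays $4,925

Bids in order: 4,925 (#32) > 4,925 (#40) > 4,875 (#2) > 4,375 (#37) > 525 (#15) > 325 (#24) > …
#32 and #40 tie at $4,925; tie-break gives it to #32.
#32 wins with the highest bid; price is set by the runner-up at $4,925.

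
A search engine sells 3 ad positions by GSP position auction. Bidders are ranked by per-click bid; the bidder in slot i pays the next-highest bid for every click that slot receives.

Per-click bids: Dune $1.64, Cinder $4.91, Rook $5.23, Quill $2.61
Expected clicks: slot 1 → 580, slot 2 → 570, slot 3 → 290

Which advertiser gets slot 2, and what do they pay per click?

Cinder; $2.61 per click

Sorting advertisers: $5.23 (Rook) > $4.91 (Cinder) > $2.61 (Quill) > $1.64 (Dune)
Slot 2 goes to the second-ranked bidder, Cinder, who pays the next bid down: $2.61/click.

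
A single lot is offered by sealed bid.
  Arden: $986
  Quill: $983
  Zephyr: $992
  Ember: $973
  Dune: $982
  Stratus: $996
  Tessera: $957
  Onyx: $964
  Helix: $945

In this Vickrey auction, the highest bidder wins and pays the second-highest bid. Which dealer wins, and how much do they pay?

Stratus pays $992

Bids in order: 996 (Stratus) > 992 (Zephyr) > 986 (Arden) > 983 (Quill) > 982 (Dune) > 973 (Ember) > …
Stratus is highest; pays the second-highest bid, $992.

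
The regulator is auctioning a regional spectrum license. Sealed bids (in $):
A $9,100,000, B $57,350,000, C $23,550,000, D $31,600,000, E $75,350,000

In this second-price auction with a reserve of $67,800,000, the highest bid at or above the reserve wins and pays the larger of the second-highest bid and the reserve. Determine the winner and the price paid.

E pays $67,800,000

Rule: the highest bid at or above the reserve wins and pays the larger of the second-highest bid and the reserve.
Bids in order: 75,350,000 (E) > 57,350,000 (B) > 31,600,000 (D) > 23,550,000 (C) > 9,100,000 (A)
Highest eligible bid: E at $75,350,000.
max(second-highest $57,350,000, reserve $67,800,000) = $67,800,000.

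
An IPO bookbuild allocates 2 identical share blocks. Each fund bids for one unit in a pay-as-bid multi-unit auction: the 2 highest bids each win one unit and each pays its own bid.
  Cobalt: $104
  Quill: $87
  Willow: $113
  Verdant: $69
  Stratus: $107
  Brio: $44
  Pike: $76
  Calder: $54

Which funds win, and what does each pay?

Ordering the bids: 113 (Willow), 107 (Stratus), 104 (Cobalt), 87 (Quill), …
Top 2: Willow, Stratus.
Each winner pays its own bid: Willow $113, Stratus $107.

Willow $113, Stratus $107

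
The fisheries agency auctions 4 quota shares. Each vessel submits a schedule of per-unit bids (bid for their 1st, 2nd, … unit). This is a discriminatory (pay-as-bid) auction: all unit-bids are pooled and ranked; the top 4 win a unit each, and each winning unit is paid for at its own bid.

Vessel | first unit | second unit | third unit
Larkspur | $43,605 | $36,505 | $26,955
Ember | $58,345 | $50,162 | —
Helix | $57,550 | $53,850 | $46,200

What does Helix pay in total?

Helix pays $111,400

All unit-bids, highest first — top 4: 58,345 (Ember-1), 57,550 (Helix-1), 53,850 (Helix-2), 50,162 (Ember-2)
Next rejected bid: $46,200 (not a price — pay-as-bid).
Helix's winning unit-bids: 57,550 + 53,850 = $111,400.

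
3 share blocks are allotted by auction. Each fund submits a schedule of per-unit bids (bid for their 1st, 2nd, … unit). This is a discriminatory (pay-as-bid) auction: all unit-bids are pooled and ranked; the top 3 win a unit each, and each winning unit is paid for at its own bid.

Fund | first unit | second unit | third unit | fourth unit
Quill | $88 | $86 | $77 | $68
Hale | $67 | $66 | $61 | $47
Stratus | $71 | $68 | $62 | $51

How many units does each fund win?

Pooled unit-bids ranked (top 3): 88 (Quill-1), 86 (Quill-2), 77 (Quill-3)
Next rejected bid: $71 (not a price — pay-as-bid).
Allocation: Quill 3.

Quill 3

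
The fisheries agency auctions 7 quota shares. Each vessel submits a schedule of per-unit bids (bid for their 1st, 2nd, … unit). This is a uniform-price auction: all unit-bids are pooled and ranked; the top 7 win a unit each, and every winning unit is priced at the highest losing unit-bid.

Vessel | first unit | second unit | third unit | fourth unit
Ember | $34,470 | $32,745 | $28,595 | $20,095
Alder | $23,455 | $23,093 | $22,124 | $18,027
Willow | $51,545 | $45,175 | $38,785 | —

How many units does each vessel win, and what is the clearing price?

Alder 1, Ember 3, Willow 3; clearing price $23,093

Pooled unit-bids ranked (top 7): 51,545 (Willow-1), 45,175 (Willow-2), 38,785 (Willow-3), 34,470 (Ember-1), 32,745 (Ember-2), 28,595 (Ember-3), 23,455 (Alder-1)
Highest rejected unit-bid = $23,093.
Allocation: Alder 1, Ember 3, Willow 3.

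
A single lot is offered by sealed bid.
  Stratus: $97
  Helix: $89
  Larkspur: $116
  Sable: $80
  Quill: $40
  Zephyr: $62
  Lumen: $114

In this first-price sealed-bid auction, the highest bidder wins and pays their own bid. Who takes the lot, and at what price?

Larkspur pays $116

Bids ranked: 116 (Larkspur) > 114 (Lumen) > 97 (Stratus) > 89 (Helix) > 80 (Sable) > 62 (Zephyr) > …
Larkspur has the highest bid and pays exactly that: $116.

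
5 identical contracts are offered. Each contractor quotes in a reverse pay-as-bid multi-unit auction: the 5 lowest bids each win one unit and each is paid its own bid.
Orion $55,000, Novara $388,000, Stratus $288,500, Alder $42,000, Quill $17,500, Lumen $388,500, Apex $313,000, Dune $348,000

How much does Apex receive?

Ordering the bids: 17,500 (Quill), 42,000 (Alder), 55,000 (Orion), 288,500 (Stratus), 313,000 (Apex), 348,000 (Dune), 388,000 (Novara), …
Winners (5 units): Quill, Alder, Orion, Stratus, Apex.
Apex wins → own bid $313,000.

Apex is paid $313,000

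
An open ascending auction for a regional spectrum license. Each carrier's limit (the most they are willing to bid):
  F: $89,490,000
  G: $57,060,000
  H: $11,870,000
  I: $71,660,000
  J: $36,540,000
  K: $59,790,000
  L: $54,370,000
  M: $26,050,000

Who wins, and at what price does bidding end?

Rule: the price rises until one bidder remains; the winner pays the price at which the last rival dropped out.
Limits ranked: 89,490,000 (F) > 71,660,000 (I) > 59,790,000 (K) > 57,060,000 (G) > 54,370,000 (L) > 36,540,000 (J) > …
I is the last rival to drop out, at $71,660,000; F remains and wins at that price.

F wins at $71,660,000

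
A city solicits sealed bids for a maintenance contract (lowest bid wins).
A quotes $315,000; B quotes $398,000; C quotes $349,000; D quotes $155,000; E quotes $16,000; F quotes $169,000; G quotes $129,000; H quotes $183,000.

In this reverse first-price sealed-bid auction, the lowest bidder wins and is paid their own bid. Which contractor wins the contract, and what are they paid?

Bids ranked: 16,000 (E) < 129,000 (G) < 155,000 (D) < 169,000 (F) < 183,000 (H) < 315,000 (A) < …
First-price: E is paid what they bid, $16,000.

E is paid $16,000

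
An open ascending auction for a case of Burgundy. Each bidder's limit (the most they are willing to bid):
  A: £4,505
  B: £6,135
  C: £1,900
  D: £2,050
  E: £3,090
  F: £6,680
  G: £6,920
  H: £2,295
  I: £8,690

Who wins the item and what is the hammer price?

I wins at £6,920

Limits in order: 8,690 (I) > 6,920 (G) > 6,680 (F) > 6,135 (B) > 4,505 (A) > 3,090 (E) > …
G is the last rival to drop out, at £6,920; I remains and wins at that price.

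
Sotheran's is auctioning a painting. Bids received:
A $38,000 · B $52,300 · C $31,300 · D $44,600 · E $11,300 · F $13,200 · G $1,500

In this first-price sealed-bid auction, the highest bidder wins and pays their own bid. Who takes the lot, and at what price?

Bids in order: 52,300 (B) > 44,600 (D) > 38,000 (A) > 31,300 (C) > 13,200 (F) > 11,300 (E) > …
B is highest → pays own bid, $52,300.

B pays $52,300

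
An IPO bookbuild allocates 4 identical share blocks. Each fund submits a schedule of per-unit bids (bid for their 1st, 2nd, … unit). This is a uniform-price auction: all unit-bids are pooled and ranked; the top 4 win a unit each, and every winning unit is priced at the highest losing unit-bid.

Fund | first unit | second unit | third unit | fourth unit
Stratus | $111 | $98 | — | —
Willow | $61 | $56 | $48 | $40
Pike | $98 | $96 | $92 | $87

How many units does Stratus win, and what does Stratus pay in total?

Stratus: 2 units, pays $184

Pooled unit-bids ranked (top 4): 111 (Stratus-1), 98 (Stratus-2), 98 (Pike-1), 96 (Pike-2)
The (k+1)-th unit-bid is $92.
Stratus wins 2 unit(s) at $92 each.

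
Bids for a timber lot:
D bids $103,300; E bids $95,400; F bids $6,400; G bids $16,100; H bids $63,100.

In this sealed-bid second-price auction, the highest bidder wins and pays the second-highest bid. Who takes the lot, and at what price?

Rule: the highest bidder wins and pays the second-highest bid.
Bids in order: 103,300 (D) > 95,400 (E) > 63,100 (H) > 16,100 (G) > 6,400 (F)
D wins with the highest bid; price is set by the runner-up at $95,400.

D pays $95,400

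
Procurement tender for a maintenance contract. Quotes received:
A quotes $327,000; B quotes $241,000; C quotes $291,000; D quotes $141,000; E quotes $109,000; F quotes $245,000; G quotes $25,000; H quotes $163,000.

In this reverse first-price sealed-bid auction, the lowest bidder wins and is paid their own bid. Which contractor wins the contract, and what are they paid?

G is paid $25,000

Bids in order: 25,000 (G) < 109,000 (E) < 141,000 (D) < 163,000 (H) < 241,000 (B) < 245,000 (F) < …
G has the lowest bid and is paid exactly that: $25,000.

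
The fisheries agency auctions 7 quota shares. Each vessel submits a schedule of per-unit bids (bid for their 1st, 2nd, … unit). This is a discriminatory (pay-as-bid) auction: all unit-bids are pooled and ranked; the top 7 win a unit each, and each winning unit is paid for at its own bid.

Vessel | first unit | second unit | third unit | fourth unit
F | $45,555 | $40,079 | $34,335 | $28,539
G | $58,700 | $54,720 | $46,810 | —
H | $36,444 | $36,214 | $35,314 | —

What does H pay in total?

H pays $72,658

All unit-bids, highest first — top 7: 58,700 (G-1), 54,720 (G-2), 46,810 (G-3), 45,555 (F-1), 40,079 (F-2), 36,444 (H-1), 36,214 (H-2)
Next rejected bid: $35,314 (not a price — pay-as-bid).
H's winning unit-bids: 36,444 + 36,214 = $72,658.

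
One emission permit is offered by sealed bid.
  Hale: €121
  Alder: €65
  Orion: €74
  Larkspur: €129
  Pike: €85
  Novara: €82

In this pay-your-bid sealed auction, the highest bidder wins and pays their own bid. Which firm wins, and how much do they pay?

Larkspur pays €129

Pay-your-bid sealed auction: the highest bidder wins and pays their own bid.
Bids ranked: 129 (Larkspur) > 121 (Hale) > 85 (Pike) > 82 (Novara) > 74 (Orion) > 65 (Alder)
First-price: Larkspur pays what they bid, €129.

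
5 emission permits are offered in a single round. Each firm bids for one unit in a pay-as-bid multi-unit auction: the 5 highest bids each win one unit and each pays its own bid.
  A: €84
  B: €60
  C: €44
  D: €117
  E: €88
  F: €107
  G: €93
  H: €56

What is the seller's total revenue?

Sorting: 117 (D), 107 (F), 93 (G), 88 (E), 84 (A), 60 (B), 56 (H), …
The 5 highest are D, F, G, E, A.
Total revenue = 117 + 107 + 93 + 88 + 84 = €489.

Total revenue: €489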